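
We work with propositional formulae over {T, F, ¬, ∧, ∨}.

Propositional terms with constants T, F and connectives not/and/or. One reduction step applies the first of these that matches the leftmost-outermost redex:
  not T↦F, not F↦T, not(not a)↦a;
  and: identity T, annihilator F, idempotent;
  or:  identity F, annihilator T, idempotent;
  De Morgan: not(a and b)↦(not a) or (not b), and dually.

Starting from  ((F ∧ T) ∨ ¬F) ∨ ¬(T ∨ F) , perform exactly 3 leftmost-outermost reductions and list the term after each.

  start: ((F ∧ T) ∨ ¬F) ∨ ¬(T ∨ F)
  →1  (F ∨ ¬F) ∨ ¬(T ∨ F)
  →2  ¬F ∨ ¬(T ∨ F)
  →3  T ∨ ¬(T ∨ F)

Answer: after 3 steps: T ∨ ¬(T ∨ F)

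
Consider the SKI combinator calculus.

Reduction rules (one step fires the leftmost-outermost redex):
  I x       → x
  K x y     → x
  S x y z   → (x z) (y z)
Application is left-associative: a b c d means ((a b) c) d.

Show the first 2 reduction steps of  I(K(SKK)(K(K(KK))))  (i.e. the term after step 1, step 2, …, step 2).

  start: I(K(SKK)(K(K(KK))))
  →1  K(SKK)(K(K(KK)))
  →2  SKK

Answer: after 2 steps: SKK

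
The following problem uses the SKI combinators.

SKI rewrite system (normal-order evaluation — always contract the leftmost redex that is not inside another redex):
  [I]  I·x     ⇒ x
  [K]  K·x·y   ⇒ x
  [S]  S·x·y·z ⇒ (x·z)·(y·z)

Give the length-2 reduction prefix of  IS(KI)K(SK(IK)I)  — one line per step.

  start: IS(KI)K(SK(IK)I)
  step 1: S(KI)K(SK(IK)I)
  step 2: KI(SK(IK)I)(K(SK(IK)I))

Answer: after 2 steps: KI(SK(IK)I)(K(SK(IK)I))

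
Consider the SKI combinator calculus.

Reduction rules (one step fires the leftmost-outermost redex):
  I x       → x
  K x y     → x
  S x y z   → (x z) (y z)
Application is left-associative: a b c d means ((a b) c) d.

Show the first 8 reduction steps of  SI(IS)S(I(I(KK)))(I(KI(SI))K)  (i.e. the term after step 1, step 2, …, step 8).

  start: SI(IS)S(I(I(KK)))(I(KI(SI))K)
  step 1: IS(ISS)(I(I(KK)))(I(KI(SI))K)
  step 2: S(ISS)(I(I(KK)))(I(KI(SI))K)
  step 3: ISS(I(KI(SI))K)(I(I(KK))(I(KI(SI))K))
  step 4: SS(I(KI(SI))K)(I(I(KK))(I(KI(SI))K))
  step 5: S(I(I(KK))(I(KI(SI))K))(I(KI(SI))K(I(I(KK))(I(KI(SI))K)))
  step 6: S(I(KK)(I(KI(SI))K))(I(KI(SI))K(I(I(KK))(I(KI(SI))K)))
  step 7: S(KK(I(KI(SI))K))(I(KI(SI))K(I(I(KK))(I(KI(SI))K)))
  step 8: SK(I(KI(SI))K(I(I(KK))(I(KI(SI))K)))

Answer: after 8 steps: SK(I(KI(SI))K(I(I(KK))(I(KI(SI))K)))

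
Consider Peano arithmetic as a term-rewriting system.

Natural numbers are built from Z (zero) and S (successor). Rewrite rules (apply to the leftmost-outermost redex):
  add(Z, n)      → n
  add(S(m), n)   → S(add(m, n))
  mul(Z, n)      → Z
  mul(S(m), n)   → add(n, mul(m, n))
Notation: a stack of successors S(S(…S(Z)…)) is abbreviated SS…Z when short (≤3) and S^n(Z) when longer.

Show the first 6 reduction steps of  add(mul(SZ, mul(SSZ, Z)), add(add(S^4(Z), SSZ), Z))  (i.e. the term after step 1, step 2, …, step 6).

Answer: after 6 steps: add(add(Z, mul(Z, mul(SSZ, Z))), add(add(S^4(Z), SSZ), Z))

Working:
  start: add(mul(SZ, mul(SSZ, Z)), add(add(S^4(Z), SSZ), Z))
  [1] add(add(mul(SSZ, Z), mul(Z, mul(SSZ, Z))), add(add(S^4(Z), SSZ), Z))
  [2] add(add(add(Z, mul(SZ, Z)), mul(Z, mul(SSZ, Z))), add(add(S^4(Z), SSZ), Z))
  [3] add(add(mul(SZ, Z), mul(Z, mul(SSZ, Z))), add(add(S^4(Z), SSZ), Z))
  [4] add(add(add(Z, mul(Z, Z)), mul(Z, mul(SSZ, Z))), add(add(S^4(Z), SSZ), Z))
  [5] add(add(mul(Z, Z), mul(Z, mul(SSZ, Z))), add(add(S^4(Z), SSZ), Z))
  [6] add(add(Z, mul(Z, mul(SSZ, Z))), add(add(S^4(Z), SSZ), Z))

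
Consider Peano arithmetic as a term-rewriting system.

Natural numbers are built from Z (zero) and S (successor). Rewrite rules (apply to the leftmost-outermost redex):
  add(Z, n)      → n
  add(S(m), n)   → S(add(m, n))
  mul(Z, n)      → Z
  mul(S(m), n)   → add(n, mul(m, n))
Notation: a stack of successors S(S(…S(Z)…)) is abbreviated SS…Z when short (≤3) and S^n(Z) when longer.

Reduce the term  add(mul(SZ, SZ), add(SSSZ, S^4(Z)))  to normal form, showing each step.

  start: add(mul(SZ, SZ), add(SSSZ, S^4(Z)))
  →1  add(add(SZ, mul(Z, SZ)), add(SSSZ, S^4(Z)))
  →2  add(S(add(Z, mul(Z, SZ))), add(SSSZ, S^4(Z)))
  →3  S(add(add(Z, mul(Z, SZ)), add(SSSZ, S^4(Z))))
  →4  S(add(mul(Z, SZ), add(SSSZ, S^4(Z))))
  →5  S(add(Z, add(SSSZ, S^4(Z))))
  →6  S(add(SSSZ, S^4(Z)))
  →7  S(S(add(SSZ, S^4(Z))))
  →8  S(S(S(add(SZ, S^4(Z)))))
  →9  S(S(S(S(add(Z, S^4(Z))))))
  →10  S^8(Z)

Answer: normal form = S^8(Z)  (in 10 steps)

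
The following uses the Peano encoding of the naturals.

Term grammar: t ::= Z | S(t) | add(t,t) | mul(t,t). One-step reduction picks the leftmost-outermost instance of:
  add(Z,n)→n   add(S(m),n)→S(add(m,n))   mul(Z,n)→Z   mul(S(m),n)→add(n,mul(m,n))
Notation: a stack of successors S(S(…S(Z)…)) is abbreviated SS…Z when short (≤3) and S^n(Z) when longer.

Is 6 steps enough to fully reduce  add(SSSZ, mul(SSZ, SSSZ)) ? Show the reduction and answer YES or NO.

  start: add(SSSZ, mul(SSZ, SSSZ))
  step 1: S(add(SSZ, mul(SSZ, SSSZ)))
  step 2: S(S(add(SZ, mul(SSZ, SSSZ))))
  step 3: S(S(S(add(Z, mul(SSZ, SSSZ)))))
  step 4: S(S(S(mul(SSZ, SSSZ))))
  step 5: S(S(S(add(SSSZ, mul(SZ, SSSZ)))))
  step 6: S(S(S(S(add(SSZ, mul(SZ, SSSZ))))))

Answer: NO — after 6 steps the term is S(S(S(S(add(SSZ, mul(SZ, SSSZ)))))), not yet normal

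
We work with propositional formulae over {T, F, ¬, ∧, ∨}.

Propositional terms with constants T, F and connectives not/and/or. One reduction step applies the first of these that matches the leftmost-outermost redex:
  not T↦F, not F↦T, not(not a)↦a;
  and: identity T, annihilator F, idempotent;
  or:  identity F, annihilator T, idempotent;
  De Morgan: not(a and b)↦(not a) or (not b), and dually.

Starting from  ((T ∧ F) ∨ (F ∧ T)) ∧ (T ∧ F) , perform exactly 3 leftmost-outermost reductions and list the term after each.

  start: ((T ∧ F) ∨ (F ∧ T)) ∧ (T ∧ F)
  →1  (F ∨ (F ∧ T)) ∧ (T ∧ F)
  →2  (F ∧ T) ∧ (T ∧ F)
  →3  F ∧ (T ∧ F)

Answer: after 3 steps: F ∧ (T ∧ F)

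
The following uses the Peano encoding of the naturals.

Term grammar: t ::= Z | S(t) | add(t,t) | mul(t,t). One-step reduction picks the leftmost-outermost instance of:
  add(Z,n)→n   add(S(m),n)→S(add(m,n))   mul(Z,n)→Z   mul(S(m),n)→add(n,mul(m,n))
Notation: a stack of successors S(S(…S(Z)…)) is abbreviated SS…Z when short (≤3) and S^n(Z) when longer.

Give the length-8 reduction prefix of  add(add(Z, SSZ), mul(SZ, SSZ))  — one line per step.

Answer: after 8 steps: S(S(S(S(mul(Z, SSZ)))))

Working:
  start: add(add(Z, SSZ), mul(SZ, SSZ))
  [1] add(SSZ, mul(SZ, SSZ))
  [2] S(add(SZ, mul(SZ, SSZ)))
  [3] S(S(add(Z, mul(SZ, SSZ))))
  [4] S(S(mul(SZ, SSZ)))
  [5] S(S(add(SSZ, mul(Z, SSZ))))
  [6] S(S(S(add(SZ, mul(Z, SSZ)))))
  [7] S(S(S(S(add(Z, mul(Z, SSZ))))))
  [8] S(S(S(S(mul(Z, SSZ)))))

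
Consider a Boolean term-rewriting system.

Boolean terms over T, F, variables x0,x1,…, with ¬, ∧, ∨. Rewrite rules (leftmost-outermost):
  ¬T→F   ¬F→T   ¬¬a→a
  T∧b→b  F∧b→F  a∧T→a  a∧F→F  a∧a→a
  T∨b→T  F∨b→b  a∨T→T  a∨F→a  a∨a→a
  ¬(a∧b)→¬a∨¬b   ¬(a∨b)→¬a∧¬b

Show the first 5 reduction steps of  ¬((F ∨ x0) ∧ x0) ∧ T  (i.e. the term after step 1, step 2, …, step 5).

  start: ¬((F ∨ x0) ∧ x0) ∧ T
  →1  ¬((F ∨ x0) ∧ x0)
  →2  ¬(F ∨ x0) ∨ ¬x0
  →3  (¬F ∧ ¬x0) ∨ ¬x0
  →4  (T ∧ ¬x0) ∨ ¬x0
  →5  ¬x0 ∨ ¬x0

Answer: after 5 steps: ¬x0 ∨ ¬x0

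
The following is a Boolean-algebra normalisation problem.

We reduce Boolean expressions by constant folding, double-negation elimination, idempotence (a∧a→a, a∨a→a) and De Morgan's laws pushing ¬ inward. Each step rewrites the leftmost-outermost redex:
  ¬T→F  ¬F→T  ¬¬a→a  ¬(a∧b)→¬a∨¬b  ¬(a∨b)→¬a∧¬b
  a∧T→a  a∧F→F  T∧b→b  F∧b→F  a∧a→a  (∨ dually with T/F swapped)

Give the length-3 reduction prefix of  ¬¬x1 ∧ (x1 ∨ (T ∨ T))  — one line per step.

  start: ¬¬x1 ∧ (x1 ∨ (T ∨ T))
  [1] x1 ∧ (x1 ∨ (T ∨ T))
  [2] x1 ∧ (x1 ∨ T)
  [3] x1 ∧ T

Answer: after 3 steps: x1 ∧ T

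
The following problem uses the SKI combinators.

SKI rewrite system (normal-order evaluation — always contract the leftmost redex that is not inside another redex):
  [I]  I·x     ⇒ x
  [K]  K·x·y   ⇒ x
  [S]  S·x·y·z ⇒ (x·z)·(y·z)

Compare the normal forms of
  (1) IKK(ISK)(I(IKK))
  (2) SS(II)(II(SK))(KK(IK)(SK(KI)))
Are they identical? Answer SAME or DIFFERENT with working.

Answer: DIFFERENT — A ⇓ K(KK), B ⇓ SK(K(SK(KI)))

Derivation:
Term A:
  start: IKK(ISK)(I(IKK))
  →1  KK(ISK)(I(IKK))
  →2  K(I(IKK))
  →3  K(IKK)
  →4  K(KK)

Term B:
  start: SS(II)(II(SK))(KK(IK)(SK(KI)))
  →1  S(II(SK))(II(II(SK)))(KK(IK)(SK(KI)))
  →2  II(SK)(KK(IK)(SK(KI)))(II(II(SK))(KK(IK)(SK(KI))))
  →3  I(SK)(KK(IK)(SK(KI)))(II(II(SK))(KK(IK)(SK(KI))))
  →4  SK(KK(IK)(SK(KI)))(II(II(SK))(KK(IK)(SK(KI))))
  →5  K(II(II(SK))(KK(IK)(SK(KI))))(KK(IK)(SK(KI))(II(II(SK))(KK(IK)(SK(KI)))))
  →6  II(II(SK))(KK(IK)(SK(KI)))
  →7  I(II(SK))(KK(IK)(SK(KI)))
  →8  II(SK)(KK(IK)(SK(KI)))
  →9  I(SK)(KK(IK)(SK(KI)))
  →10  SK(KK(IK)(SK(KI)))
  →11  SK(K(SK(KI)))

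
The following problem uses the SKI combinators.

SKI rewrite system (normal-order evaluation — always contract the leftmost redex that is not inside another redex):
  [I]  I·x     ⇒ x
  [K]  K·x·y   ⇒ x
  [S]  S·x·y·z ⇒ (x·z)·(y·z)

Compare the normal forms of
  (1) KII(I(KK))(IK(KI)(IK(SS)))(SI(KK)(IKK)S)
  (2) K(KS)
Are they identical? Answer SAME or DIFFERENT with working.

Answer: SAME — A ⇓ K(KS), B ⇓ K(KS)

Reduction:
Term A:
  start: KII(I(KK))(IK(KI)(IK(SS)))(SI(KK)(IKK)S)
  [1] I(I(KK))(IK(KI)(IK(SS)))(SI(KK)(IKK)S)
  [2] I(KK)(IK(KI)(IK(SS)))(SI(KK)(IKK)S)
  [3] KK(IK(KI)(IK(SS)))(SI(KK)(IKK)S)
  [4] K(SI(KK)(IKK)S)
  [5] K(I(IKK)(KK(IKK))S)
  [6] K(IKK(KK(IKK))S)
  [7] K(KK(KK(IKK))S)
  [8] K(KS)

Term B:
  start: K(KS)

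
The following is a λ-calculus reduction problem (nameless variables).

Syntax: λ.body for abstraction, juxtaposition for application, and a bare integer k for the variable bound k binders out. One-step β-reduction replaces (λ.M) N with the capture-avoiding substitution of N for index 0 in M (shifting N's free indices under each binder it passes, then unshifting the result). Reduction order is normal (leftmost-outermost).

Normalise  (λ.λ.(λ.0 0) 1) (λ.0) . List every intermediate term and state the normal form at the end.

  start: (λ.λ.(λ.0 0) 1) (λ.0)
  step 1: λ.(λ.0 0) (λ.0)
  step 2: λ.(λ.0) (λ.0)
  step 3: λ.λ.0

Answer: normal form = λ.λ.0  (in 3 steps)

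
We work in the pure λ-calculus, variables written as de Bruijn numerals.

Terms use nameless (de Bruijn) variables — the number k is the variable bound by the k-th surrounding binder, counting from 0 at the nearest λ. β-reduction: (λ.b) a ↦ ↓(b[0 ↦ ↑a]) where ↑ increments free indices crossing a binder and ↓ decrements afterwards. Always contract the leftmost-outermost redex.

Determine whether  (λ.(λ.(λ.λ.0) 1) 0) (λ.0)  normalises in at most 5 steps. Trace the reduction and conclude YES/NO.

Answer: YES — reaches normal form λ.0 in 3 ≤ 5 steps

Working:
  start: (λ.(λ.(λ.λ.0) 1) 0) (λ.0)
  →1  (λ.(λ.λ.0) (λ.0)) (λ.0)
  →2  (λ.λ.0) (λ.0)
  →3  λ.0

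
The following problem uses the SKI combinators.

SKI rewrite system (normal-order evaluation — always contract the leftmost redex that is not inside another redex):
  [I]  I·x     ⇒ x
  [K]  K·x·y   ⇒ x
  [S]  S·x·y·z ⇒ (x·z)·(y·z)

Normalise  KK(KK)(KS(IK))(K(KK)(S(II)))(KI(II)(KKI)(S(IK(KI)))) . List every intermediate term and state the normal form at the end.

  start: KK(KK)(KS(IK))(K(KK)(S(II)))(KI(II)(KKI)(S(IK(KI))))
  step 1: K(KS(IK))(K(KK)(S(II)))(KI(II)(KKI)(S(IK(KI))))
  step 2: KS(IK)(KI(II)(KKI)(S(IK(KI))))
  step 3: S(KI(II)(KKI)(S(IK(KI))))
  step 4: S(I(KKI)(S(IK(KI))))
  step 5: S(KKI(S(IK(KI))))
  step 6: S(K(S(IK(KI))))
  step 7: S(K(S(K(KI))))

Answer: normal form = S(K(S(K(KI))))  (in 7 steps)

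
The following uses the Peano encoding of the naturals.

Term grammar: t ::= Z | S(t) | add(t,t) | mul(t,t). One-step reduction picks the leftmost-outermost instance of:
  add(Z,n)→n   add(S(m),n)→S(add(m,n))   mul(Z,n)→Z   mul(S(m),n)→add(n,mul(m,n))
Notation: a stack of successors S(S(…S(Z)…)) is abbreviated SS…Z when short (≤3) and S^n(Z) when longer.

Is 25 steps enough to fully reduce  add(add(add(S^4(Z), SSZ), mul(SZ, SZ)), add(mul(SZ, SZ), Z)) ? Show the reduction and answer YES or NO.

  start: add(add(add(S^4(Z), SSZ), mul(SZ, SZ)), add(mul(SZ, SZ), Z))
  [1] add(add(S(add(SSSZ, SSZ)), mul(SZ, SZ)), add(mul(SZ, SZ), Z))
  [2] add(S(add(add(SSSZ, SSZ), mul(SZ, SZ))), add(mul(SZ, SZ), Z))
  [3] S(add(add(add(SSSZ, SSZ), mul(SZ, SZ)), add(mul(SZ, SZ), Z)))
  [4] S(add(add(S(add(SSZ, SSZ)), mul(SZ, SZ)), add(mul(SZ, SZ), Z)))
  [5] S(add(S(add(add(SSZ, SSZ), mul(SZ, SZ))), add(mul(SZ, SZ), Z)))
  [6] S(S(add(add(add(SSZ, SSZ), mul(SZ, SZ)), add(mul(SZ, SZ), Z))))
  [7] S(S(add(add(S(add(SZ, SSZ)), mul(SZ, SZ)), add(mul(SZ, SZ), Z))))
  [8] S(S(add(S(add(add(SZ, SSZ), mul(SZ, SZ))), add(mul(SZ, SZ), Z))))
  [9] S(S(S(add(add(add(SZ, SSZ), mul(SZ, SZ)), add(mul(SZ, SZ), Z)))))
  [10] S(S(S(add(add(S(add(Z, SSZ)), mul(SZ, SZ)), add(mul(SZ, SZ), Z)))))
  [11] S(S(S(add(S(add(add(Z, SSZ), mul(SZ, SZ))), add(mul(SZ, SZ), Z)))))
  [12] S(S(S(S(add(add(add(Z, SSZ), mul(SZ, SZ)), add(mul(SZ, SZ), Z))))))
  [13] S(S(S(S(add(add(SSZ, mul(SZ, SZ)), add(mul(SZ, SZ), Z))))))
  [14] S(S(S(S(add(S(add(SZ, mul(SZ, SZ))), add(mul(SZ, SZ), Z))))))
  [15] S(S(S(S(S(add(add(SZ, mul(SZ, SZ)), add(mul(SZ, SZ), Z)))))))
  [16] S(S(S(S(S(add(S(add(Z, mul(SZ, SZ))), add(mul(SZ, SZ), Z)))))))
  [17] S(S(S(S(S(S(add(add(Z, mul(SZ, SZ)), add(mul(SZ, SZ), Z))))))))
  [18] S(S(S(S(S(S(add(mul(SZ, SZ), add(mul(SZ, SZ), Z))))))))
  [19] S(S(S(S(S(S(add(add(SZ, mul(Z, SZ)), add(mul(SZ, SZ), Z))))))))
  [20] S(S(S(S(S(S(add(S(add(Z, mul(Z, SZ))), add(mul(SZ, SZ), Z))))))))
  [21] S(S(S(S(S(S(S(add(add(Z, mul(Z, SZ)), add(mul(SZ, SZ), Z)))))))))
  [22] S(S(S(S(S(S(S(add(mul(Z, SZ), add(mul(SZ, SZ), Z)))))))))
  [23] S(S(S(S(S(S(S(add(Z, add(mul(SZ, SZ), Z)))))))))
  [24] S(S(S(S(S(S(S(add(mul(SZ, SZ), Z))))))))
  [25] S(S(S(S(S(S(S(add(add(SZ, mul(Z, SZ)), Z))))))))

Answer: NO — after 25 steps the term is S(S(S(S(S(S(S(add(add(SZ, mul(Z, SZ)), Z)))))))), not yet normal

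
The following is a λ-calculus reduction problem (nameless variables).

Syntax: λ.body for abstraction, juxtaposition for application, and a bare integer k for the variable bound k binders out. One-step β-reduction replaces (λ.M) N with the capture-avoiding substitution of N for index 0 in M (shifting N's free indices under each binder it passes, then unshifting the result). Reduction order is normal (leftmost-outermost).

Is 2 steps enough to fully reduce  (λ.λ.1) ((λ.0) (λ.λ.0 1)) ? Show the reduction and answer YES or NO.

  start: (λ.λ.1) ((λ.0) (λ.λ.0 1))
  [1] λ.(λ.0) (λ.λ.0 1)
  [2] λ.λ.λ.0 1

Answer: YES — reaches normal form λ.λ.λ.0 1 in 2 ≤ 2 steps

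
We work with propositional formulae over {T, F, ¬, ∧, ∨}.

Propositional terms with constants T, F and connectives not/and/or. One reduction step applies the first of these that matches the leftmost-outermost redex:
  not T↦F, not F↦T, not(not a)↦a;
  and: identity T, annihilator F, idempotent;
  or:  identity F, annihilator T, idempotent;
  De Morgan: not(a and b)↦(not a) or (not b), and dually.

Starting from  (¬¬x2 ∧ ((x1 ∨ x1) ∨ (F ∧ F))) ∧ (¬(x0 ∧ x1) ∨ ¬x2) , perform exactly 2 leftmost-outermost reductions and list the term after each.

  start: (¬¬x2 ∧ ((x1 ∨ x1) ∨ (F ∧ F))) ∧ (¬(x0 ∧ x1) ∨ ¬x2)
  [1] (x2 ∧ ((x1 ∨ x1) ∨ (F ∧ F))) ∧ (¬(x0 ∧ x1) ∨ ¬x2)
  [2] (x2 ∧ (x1 ∨ (F ∧ F))) ∧ (¬(x0 ∧ x1) ∨ ¬x2)

Answer: after 2 steps: (x2 ∧ (x1 ∨ (F ∧ F))) ∧ (¬(x0 ∧ x1) ∨ ¬x2)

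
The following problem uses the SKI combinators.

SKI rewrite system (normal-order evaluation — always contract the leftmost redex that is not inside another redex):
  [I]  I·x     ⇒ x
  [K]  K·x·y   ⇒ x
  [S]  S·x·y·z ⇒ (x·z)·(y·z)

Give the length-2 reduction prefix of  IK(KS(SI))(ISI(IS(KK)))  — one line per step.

  start: IK(KS(SI))(ISI(IS(KK)))
  step 1: K(KS(SI))(ISI(IS(KK)))
  step 2: KS(SI)

Answer: after 2 steps: KS(SI)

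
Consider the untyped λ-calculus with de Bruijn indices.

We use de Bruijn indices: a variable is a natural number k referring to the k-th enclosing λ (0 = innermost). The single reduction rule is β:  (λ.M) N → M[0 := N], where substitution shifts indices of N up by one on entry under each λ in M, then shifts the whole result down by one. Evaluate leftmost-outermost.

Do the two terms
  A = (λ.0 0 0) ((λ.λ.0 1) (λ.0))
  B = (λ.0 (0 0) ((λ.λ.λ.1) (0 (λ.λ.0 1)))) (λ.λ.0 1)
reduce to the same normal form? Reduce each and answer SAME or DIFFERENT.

Term A:
  start: (λ.0 0 0) ((λ.λ.0 1) (λ.0))
  →1  (λ.λ.0 1) (λ.0) ((λ.λ.0 1) (λ.0)) ((λ.λ.0 1) (λ.0))
  →2  (λ.0 (λ.0)) ((λ.λ.0 1) (λ.0)) ((λ.λ.0 1) (λ.0))
  →3  (λ.λ.0 1) (λ.0) (λ.0) ((λ.λ.0 1) (λ.0))
  →4  (λ.0 (λ.0)) (λ.0) ((λ.λ.0 1) (λ.0))
  →5  (λ.0) (λ.0) ((λ.λ.0 1) (λ.0))
  →6  (λ.0) ((λ.λ.0 1) (λ.0))
  →7  (λ.λ.0 1) (λ.0)
  →8  λ.0 (λ.0)

Term B:
  start: (λ.0 (0 0) ((λ.λ.λ.1) (0 (λ.λ.0 1)))) (λ.λ.0 1)
  →1  (λ.λ.0 1) ((λ.λ.0 1) (λ.λ.0 1)) ((λ.λ.λ.1) ((λ.λ.0 1) (λ.λ.0 1)))
  →2  (λ.0 ((λ.λ.0 1) (λ.λ.0 1))) ((λ.λ.λ.1) ((λ.λ.0 1) (λ.λ.0 1)))
  →3  (λ.λ.λ.1) ((λ.λ.0 1) (λ.λ.0 1)) ((λ.λ.0 1) (λ.λ.0 1))
  →4  (λ.λ.1) ((λ.λ.0 1) (λ.λ.0 1))
  →5  λ.(λ.λ.0 1) (λ.λ.0 1)
  →6  λ.λ.0 (λ.λ.0 1)

Answer: DIFFERENT — A ⇓ λ.0 (λ.0), B ⇓ λ.λ.0 (λ.λ.0 1)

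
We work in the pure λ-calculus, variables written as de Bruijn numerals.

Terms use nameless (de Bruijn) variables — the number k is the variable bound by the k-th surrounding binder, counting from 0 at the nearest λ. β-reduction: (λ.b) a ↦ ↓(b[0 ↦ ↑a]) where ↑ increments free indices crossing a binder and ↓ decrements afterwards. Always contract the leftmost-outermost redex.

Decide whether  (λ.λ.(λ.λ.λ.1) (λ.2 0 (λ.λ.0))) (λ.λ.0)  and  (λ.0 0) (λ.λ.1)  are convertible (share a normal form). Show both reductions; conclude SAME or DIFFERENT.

Term A:
  start: (λ.λ.(λ.λ.λ.1) (λ.2 0 (λ.λ.0))) (λ.λ.0)
  →1  λ.(λ.λ.λ.1) (λ.(λ.λ.0) 0 (λ.λ.0))
  →2  λ.λ.λ.1

Term B:
  start: (λ.0 0) (λ.λ.1)
  →1  (λ.λ.1) (λ.λ.1)
  →2  λ.λ.λ.1

Answer: SAME — A ⇓ λ.λ.λ.1, B ⇓ λ.λ.λ.1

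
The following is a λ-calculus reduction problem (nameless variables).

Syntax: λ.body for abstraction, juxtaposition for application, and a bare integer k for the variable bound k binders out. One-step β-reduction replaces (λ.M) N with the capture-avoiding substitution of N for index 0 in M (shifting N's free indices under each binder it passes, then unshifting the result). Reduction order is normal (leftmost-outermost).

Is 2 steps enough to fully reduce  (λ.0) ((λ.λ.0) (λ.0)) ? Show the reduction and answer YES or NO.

  start: (λ.0) ((λ.λ.0) (λ.0))
  →1  (λ.λ.0) (λ.0)
  →2  λ.0

Answer: YES — reaches normal form λ.0 in 2 ≤ 2 steps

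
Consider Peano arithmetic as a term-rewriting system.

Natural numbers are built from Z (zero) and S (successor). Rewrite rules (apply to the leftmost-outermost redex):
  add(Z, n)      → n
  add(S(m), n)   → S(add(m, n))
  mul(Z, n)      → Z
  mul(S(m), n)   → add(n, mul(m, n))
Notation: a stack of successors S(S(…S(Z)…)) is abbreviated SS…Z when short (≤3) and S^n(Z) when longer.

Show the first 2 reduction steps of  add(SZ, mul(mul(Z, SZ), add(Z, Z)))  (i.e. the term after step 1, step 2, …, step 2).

  start: add(SZ, mul(mul(Z, SZ), add(Z, Z)))
  [1] S(add(Z, mul(mul(Z, SZ), add(Z, Z))))
  [2] S(mul(mul(Z, SZ), add(Z, Z)))

Answer: after 2 steps: S(mul(mul(Z, SZ), add(Z, Z)))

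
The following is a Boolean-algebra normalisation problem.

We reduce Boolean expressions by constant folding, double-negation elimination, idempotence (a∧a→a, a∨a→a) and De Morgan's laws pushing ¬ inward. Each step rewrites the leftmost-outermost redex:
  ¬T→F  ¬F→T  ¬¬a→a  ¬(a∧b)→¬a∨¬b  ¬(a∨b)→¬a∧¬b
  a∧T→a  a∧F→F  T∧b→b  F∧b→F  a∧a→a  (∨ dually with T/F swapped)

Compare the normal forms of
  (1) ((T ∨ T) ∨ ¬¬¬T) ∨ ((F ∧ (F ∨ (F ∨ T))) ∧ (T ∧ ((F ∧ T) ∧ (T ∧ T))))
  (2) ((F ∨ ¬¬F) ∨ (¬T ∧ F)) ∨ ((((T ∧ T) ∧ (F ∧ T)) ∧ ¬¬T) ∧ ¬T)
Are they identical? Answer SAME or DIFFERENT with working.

Answer: DIFFERENT — A ⇓ T, B ⇓ F

Reduction:
Term A:
  start: ((T ∨ T) ∨ ¬¬¬T) ∨ ((F ∧ (F ∨ (F ∨ T))) ∧ (T ∧ ((F ∧ T) ∧ (T ∧ T))))
  →1  (T ∨ ¬¬¬T) ∨ ((F ∧ (F ∨ (F ∨ T))) ∧ (T ∧ ((F ∧ T) ∧ (T ∧ T))))
  →2  T ∨ ((F ∧ (F ∨ (F ∨ T))) ∧ (T ∧ ((F ∧ T) ∧ (T ∧ T))))
  →3  T

Term B:
  start: ((F ∨ ¬¬F) ∨ (¬T ∧ F)) ∨ ((((T ∧ T) ∧ (F ∧ T)) ∧ ¬¬T) ∧ ¬T)
  →1  (¬¬F ∨ (¬T ∧ F)) ∨ ((((T ∧ T) ∧ (F ∧ T)) ∧ ¬¬T) ∧ ¬T)
  →2  (F ∨ (¬T ∧ F)) ∨ ((((T ∧ T) ∧ (F ∧ T)) ∧ ¬¬T) ∧ ¬T)
  →3  (¬T ∧ F) ∨ ((((T ∧ T) ∧ (F ∧ T)) ∧ ¬¬T) ∧ ¬T)
  →4  F ∨ ((((T ∧ T) ∧ (F ∧ T)) ∧ ¬¬T) ∧ ¬T)
  →5  (((T ∧ T) ∧ (F ∧ T)) ∧ ¬¬T) ∧ ¬T
  →6  ((T ∧ (F ∧ T)) ∧ ¬¬T) ∧ ¬T
  →7  ((F ∧ T) ∧ ¬¬T) ∧ ¬T
  →8  (F ∧ ¬¬T) ∧ ¬T
  →9  F ∧ ¬T
  →10  F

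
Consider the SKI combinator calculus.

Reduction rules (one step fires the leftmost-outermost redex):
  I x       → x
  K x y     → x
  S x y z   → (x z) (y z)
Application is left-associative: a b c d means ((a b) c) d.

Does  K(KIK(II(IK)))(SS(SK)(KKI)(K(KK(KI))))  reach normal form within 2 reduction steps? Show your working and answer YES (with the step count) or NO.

Answer: NO — after 2 steps the term is I(II(IK)), not yet normal

Reduction:
  start: K(KIK(II(IK)))(SS(SK)(KKI)(K(KK(KI))))
  [1] KIK(II(IK))
  [2] I(II(IK))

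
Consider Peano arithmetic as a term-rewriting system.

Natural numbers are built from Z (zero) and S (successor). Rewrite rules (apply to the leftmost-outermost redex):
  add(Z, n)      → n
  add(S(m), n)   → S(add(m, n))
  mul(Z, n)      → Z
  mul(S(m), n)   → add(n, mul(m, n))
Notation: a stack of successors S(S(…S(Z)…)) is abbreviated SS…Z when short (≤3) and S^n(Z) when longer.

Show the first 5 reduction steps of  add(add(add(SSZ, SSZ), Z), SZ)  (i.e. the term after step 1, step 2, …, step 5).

  start: add(add(add(SSZ, SSZ), Z), SZ)
  step 1: add(add(S(add(SZ, SSZ)), Z), SZ)
  step 2: add(S(add(add(SZ, SSZ), Z)), SZ)
  step 3: S(add(add(add(SZ, SSZ), Z), SZ))
  step 4: S(add(add(S(add(Z, SSZ)), Z), SZ))
  step 5: S(add(S(add(add(Z, SSZ), Z)), SZ))

Answer: after 5 steps: S(add(S(add(add(Z, SSZ), Z)), SZ))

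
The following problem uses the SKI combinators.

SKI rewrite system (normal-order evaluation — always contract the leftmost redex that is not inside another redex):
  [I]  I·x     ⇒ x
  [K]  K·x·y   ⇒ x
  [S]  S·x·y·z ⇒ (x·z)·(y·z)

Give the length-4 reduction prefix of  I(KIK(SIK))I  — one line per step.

  start: I(KIK(SIK))I
  →1  KIK(SIK)I
  →2  I(SIK)I
  →3  SIKI
  →4  II(KI)

Answer: after 4 steps: II(KI)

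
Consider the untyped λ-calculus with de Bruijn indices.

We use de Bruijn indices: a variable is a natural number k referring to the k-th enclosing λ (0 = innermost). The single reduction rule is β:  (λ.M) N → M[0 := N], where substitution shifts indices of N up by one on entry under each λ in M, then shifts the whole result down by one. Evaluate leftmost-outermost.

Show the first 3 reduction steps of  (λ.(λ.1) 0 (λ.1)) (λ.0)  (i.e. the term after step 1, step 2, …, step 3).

  start: (λ.(λ.1) 0 (λ.1)) (λ.0)
  step 1: (λ.λ.0) (λ.0) (λ.λ.0)
  step 2: (λ.0) (λ.λ.0)
  step 3: λ.λ.0

Answer: after 3 steps: λ.λ.0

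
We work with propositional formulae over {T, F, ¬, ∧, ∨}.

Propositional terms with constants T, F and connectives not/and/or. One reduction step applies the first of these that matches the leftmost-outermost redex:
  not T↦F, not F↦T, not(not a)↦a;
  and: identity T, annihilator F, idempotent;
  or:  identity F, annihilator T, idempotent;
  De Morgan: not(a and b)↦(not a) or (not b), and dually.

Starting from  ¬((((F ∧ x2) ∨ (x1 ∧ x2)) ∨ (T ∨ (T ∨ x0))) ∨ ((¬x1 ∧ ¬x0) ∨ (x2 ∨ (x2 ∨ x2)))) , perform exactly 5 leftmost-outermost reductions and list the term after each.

  start: ¬((((F ∧ x2) ∨ (x1 ∧ x2)) ∨ (T ∨ (T ∨ x0))) ∨ ((¬x1 ∧ ¬x0) ∨ (x2 ∨ (x2 ∨ x2))))
  [1] ¬(((F ∧ x2) ∨ (x1 ∧ x2)) ∨ (T ∨ (T ∨ x0))) ∧ ¬((¬x1 ∧ ¬x0) ∨ (x2 ∨ (x2 ∨ x2)))
  [2] (¬((F ∧ x2) ∨ (x1 ∧ x2)) ∧ ¬(T ∨ (T ∨ x0))) ∧ ¬((¬x1 ∧ ¬x0) ∨ (x2 ∨ (x2 ∨ x2)))
  [3] ((¬(F ∧ x2) ∧ ¬(x1 ∧ x2)) ∧ ¬(T ∨ (T ∨ x0))) ∧ ¬((¬x1 ∧ ¬x0) ∨ (x2 ∨ (x2 ∨ x2)))
  [4] (((¬F ∨ ¬x2) ∧ ¬(x1 ∧ x2)) ∧ ¬(T ∨ (T ∨ x0))) ∧ ¬((¬x1 ∧ ¬x0) ∨ (x2 ∨ (x2 ∨ x2)))
  [5] (((T ∨ ¬x2) ∧ ¬(x1 ∧ x2)) ∧ ¬(T ∨ (T ∨ x0))) ∧ ¬((¬x1 ∧ ¬x0) ∨ (x2 ∨ (x2 ∨ x2)))

Answer: after 5 steps: (((T ∨ ¬x2) ∧ ¬(x1 ∧ x2)) ∧ ¬(T ∨ (T ∨ x0))) ∧ ¬((¬x1 ∧ ¬x0) ∨ (x2 ∨ (x2 ∨ x2)))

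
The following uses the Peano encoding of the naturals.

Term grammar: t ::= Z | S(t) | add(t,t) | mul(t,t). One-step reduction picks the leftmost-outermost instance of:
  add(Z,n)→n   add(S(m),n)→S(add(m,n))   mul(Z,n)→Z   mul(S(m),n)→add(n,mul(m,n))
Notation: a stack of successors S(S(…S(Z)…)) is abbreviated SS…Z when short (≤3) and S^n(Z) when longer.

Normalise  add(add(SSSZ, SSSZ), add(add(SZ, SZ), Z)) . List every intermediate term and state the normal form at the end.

  start: add(add(SSSZ, SSSZ), add(add(SZ, SZ), Z))
  [1] add(S(add(SSZ, SSSZ)), add(add(SZ, SZ), Z))
  [2] S(add(add(SSZ, SSSZ), add(add(SZ, SZ), Z)))
  [3] S(add(S(add(SZ, SSSZ)), add(add(SZ, SZ), Z)))
  [4] S(S(add(add(SZ, SSSZ), add(add(SZ, SZ), Z))))
  [5] S(S(add(S(add(Z, SSSZ)), add(add(SZ, SZ), Z))))
  [6] S(S(S(add(add(Z, SSSZ), add(add(SZ, SZ), Z)))))
  [7] S(S(S(add(SSSZ, add(add(SZ, SZ), Z)))))
  [8] S(S(S(S(add(SSZ, add(add(SZ, SZ), Z))))))
  [9] S(S(S(S(S(add(SZ, add(add(SZ, SZ), Z)))))))
  [10] S(S(S(S(S(S(add(Z, add(add(SZ, SZ), Z))))))))
  [11] S(S(S(S(S(S(add(add(SZ, SZ), Z)))))))
  [12] S(S(S(S(S(S(add(S(add(Z, SZ)), Z)))))))
  [13] S(S(S(S(S(S(S(add(add(Z, SZ), Z))))))))
  [14] S(S(S(S(S(S(S(add(SZ, Z))))))))
  [15] S(S(S(S(S(S(S(S(add(Z, Z)))))))))
  [16] S^8(Z)

Answer: normal form = S^8(Z)  (in 16 steps)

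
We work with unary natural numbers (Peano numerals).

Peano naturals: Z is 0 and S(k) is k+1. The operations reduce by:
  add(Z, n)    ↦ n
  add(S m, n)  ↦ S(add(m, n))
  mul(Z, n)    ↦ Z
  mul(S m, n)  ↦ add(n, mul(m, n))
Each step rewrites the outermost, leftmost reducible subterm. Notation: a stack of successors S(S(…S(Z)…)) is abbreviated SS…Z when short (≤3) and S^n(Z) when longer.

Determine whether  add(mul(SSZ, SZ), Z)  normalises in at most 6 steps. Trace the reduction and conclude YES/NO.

  start: add(mul(SSZ, SZ), Z)
  →1  add(add(SZ, mul(SZ, SZ)), Z)
  →2  add(S(add(Z, mul(SZ, SZ))), Z)
  →3  S(add(add(Z, mul(SZ, SZ)), Z))
  →4  S(add(mul(SZ, SZ), Z))
  →5  S(add(add(SZ, mul(Z, SZ)), Z))
  →6  S(add(S(add(Z, mul(Z, SZ))), Z))

Answer: NO — after 6 steps the term is S(add(S(add(Z, mul(Z, SZ))), Z)), not yet normal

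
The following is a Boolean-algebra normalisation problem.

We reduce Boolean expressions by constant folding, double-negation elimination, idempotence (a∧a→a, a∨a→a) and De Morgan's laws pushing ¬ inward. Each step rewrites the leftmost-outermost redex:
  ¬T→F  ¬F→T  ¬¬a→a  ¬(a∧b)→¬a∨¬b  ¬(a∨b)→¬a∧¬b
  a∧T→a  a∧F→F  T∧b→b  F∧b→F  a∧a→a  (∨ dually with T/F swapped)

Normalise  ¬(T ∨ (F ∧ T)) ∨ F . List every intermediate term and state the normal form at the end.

Answer: normal form = F  (in 4 steps)

Working:
  start: ¬(T ∨ (F ∧ T)) ∨ F
  [1] ¬(T ∨ (F ∧ T))
  [2] ¬T ∧ ¬(F ∧ T)
  [3] F ∧ ¬(F ∧ T)
  [4] F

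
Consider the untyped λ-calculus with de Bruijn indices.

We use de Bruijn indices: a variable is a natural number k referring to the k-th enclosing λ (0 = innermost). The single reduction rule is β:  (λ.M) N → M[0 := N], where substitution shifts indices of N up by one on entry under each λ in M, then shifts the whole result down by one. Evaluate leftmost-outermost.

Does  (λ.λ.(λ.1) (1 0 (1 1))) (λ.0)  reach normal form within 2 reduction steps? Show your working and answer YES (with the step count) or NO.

  start: (λ.λ.(λ.1) (1 0 (1 1))) (λ.0)
  →1  λ.(λ.1) ((λ.0) 0 ((λ.0) (λ.0)))
  →2  λ.0

Answer: YES — reaches normal form λ.0 in 2 ≤ 2 steps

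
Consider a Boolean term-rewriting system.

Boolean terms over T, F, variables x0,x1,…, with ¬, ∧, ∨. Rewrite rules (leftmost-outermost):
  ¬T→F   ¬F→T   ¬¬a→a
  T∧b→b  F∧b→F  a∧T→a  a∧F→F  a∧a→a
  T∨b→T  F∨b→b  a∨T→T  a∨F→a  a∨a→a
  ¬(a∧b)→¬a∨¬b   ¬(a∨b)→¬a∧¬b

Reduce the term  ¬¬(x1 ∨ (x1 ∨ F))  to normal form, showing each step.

  start: ¬¬(x1 ∨ (x1 ∨ F))
  step 1: x1 ∨ (x1 ∨ F)
  step 2: x1 ∨ x1
  step 3: x1

Answer: normal form = x1  (in 3 steps)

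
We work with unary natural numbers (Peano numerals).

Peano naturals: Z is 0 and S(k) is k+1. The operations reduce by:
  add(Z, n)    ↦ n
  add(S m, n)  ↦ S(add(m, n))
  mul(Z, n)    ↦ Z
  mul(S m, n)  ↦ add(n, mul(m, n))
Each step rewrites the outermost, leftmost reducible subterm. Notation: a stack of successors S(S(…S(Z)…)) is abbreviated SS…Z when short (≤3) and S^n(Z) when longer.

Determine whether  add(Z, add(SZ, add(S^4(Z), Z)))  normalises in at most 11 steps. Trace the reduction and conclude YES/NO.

Answer: YES — reaches normal form S^5(Z) in 8 ≤ 11 steps

Reduction:
  start: add(Z, add(SZ, add(S^4(Z), Z)))
  step 1: add(SZ, add(S^4(Z), Z))
  step 2: S(add(Z, add(S^4(Z), Z)))
  step 3: S(add(S^4(Z), Z))
  step 4: S(S(add(SSSZ, Z)))
  step 5: S(S(S(add(SSZ, Z))))
  step 6: S(S(S(S(add(SZ, Z)))))
  step 7: S(S(S(S(S(add(Z, Z))))))
  step 8: S^5(Z)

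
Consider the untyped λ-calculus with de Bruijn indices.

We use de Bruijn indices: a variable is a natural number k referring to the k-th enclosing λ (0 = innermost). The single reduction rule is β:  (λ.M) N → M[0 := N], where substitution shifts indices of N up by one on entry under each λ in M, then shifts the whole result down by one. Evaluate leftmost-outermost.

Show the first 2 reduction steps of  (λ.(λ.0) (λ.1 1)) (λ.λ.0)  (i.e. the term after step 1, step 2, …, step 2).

  start: (λ.(λ.0) (λ.1 1)) (λ.λ.0)
  step 1: (λ.0) (λ.(λ.λ.0) (λ.λ.0))
  step 2: λ.(λ.λ.0) (λ.λ.0)

Answer: after 2 steps: λ.(λ.λ.0) (λ.λ.0)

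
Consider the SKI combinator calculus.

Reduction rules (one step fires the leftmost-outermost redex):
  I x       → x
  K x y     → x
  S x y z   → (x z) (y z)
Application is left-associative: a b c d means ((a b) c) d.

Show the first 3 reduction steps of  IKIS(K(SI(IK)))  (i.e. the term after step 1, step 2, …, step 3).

Answer: after 3 steps: K(SI(IK))

Reduction:
  start: IKIS(K(SI(IK)))
  [1] KIS(K(SI(IK)))
  [2] I(K(SI(IK)))
  [3] K(SI(IK))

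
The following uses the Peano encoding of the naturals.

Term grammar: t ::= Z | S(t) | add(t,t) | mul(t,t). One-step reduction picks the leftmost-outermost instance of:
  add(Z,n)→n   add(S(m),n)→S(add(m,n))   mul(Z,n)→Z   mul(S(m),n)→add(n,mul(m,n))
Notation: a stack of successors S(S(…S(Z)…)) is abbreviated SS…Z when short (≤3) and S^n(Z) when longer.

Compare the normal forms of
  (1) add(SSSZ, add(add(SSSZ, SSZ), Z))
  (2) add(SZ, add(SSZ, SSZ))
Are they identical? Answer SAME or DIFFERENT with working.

Term A:
  start: add(SSSZ, add(add(SSSZ, SSZ), Z))
  [1] S(add(SSZ, add(add(SSSZ, SSZ), Z)))
  [2] S(S(add(SZ, add(add(SSSZ, SSZ), Z))))
  [3] S(S(S(add(Z, add(add(SSSZ, SSZ), Z)))))
  [4] S(S(S(add(add(SSSZ, SSZ), Z))))
  [5] S(S(S(add(S(add(SSZ, SSZ)), Z))))
  [6] S(S(S(S(add(add(SSZ, SSZ), Z)))))
  [7] S(S(S(S(add(S(add(SZ, SSZ)), Z)))))
  [8] S(S(S(S(S(add(add(SZ, SSZ), Z))))))
  [9] S(S(S(S(S(add(S(add(Z, SSZ)), Z))))))
  [10] S(S(S(S(S(S(add(add(Z, SSZ), Z)))))))
  [11] S(S(S(S(S(S(add(SSZ, Z)))))))
  [12] S(S(S(S(S(S(S(add(SZ, Z))))))))
  [13] S(S(S(S(S(S(S(S(add(Z, Z)))))))))
  [14] S^8(Z)

Term B:
  start: add(SZ, add(SSZ, SSZ))
  [1] S(add(Z, add(SSZ, SSZ)))
  [2] S(add(SSZ, SSZ))
  [3] S(S(add(SZ, SSZ)))
  [4] S(S(S(add(Z, SSZ))))
  [5] S^5(Z)

Answer: DIFFERENT — A ⇓ S^8(Z), B ⇓ S^5(Z)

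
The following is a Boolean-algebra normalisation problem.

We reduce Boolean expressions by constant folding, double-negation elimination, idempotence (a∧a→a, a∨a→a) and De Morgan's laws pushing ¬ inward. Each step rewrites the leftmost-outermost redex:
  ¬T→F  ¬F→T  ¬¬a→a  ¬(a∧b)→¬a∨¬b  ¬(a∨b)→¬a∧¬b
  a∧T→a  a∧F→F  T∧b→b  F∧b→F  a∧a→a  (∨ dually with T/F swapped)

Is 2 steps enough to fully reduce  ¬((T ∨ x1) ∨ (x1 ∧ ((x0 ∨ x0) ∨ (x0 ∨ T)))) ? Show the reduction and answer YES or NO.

  start: ¬((T ∨ x1) ∨ (x1 ∧ ((x0 ∨ x0) ∨ (x0 ∨ T))))
  [1] ¬(T ∨ x1) ∧ ¬(x1 ∧ ((x0 ∨ x0) ∨ (x0 ∨ T)))
  [2] (¬T ∧ ¬x1) ∧ ¬(x1 ∧ ((x0 ∨ x0) ∨ (x0 ∨ T)))

Answer: NO — after 2 steps the term is (¬T ∧ ¬x1) ∧ ¬(x1 ∧ ((x0 ∨ x0) ∨ (x0 ∨ T))), not yet normal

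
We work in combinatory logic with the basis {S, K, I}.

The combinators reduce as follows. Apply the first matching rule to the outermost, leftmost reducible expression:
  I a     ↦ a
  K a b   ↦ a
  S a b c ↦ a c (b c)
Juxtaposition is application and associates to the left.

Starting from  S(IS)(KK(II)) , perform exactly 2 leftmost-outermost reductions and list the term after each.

Answer: after 2 steps: SSK

Working:
  start: S(IS)(KK(II))
  [1] SS(KK(II))
  [2] SSK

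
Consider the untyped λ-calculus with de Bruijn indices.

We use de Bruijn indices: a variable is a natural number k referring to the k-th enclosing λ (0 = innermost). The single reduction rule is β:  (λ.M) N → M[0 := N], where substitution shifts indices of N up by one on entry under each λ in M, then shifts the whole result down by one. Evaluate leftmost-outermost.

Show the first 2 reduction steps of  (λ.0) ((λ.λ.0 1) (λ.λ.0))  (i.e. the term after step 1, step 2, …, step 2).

Answer: after 2 steps: λ.0 (λ.λ.0)

Reduction:
  start: (λ.0) ((λ.λ.0 1) (λ.λ.0))
  →1  (λ.λ.0 1) (λ.λ.0)
  →2  λ.0 (λ.λ.0)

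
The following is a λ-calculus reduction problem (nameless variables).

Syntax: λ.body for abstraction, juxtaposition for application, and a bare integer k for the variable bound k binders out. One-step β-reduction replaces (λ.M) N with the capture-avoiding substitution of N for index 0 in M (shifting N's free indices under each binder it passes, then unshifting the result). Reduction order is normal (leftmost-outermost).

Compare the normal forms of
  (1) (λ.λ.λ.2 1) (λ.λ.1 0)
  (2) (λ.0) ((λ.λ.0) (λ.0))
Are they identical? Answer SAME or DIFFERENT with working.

Answer: DIFFERENT — A ⇓ λ.λ.λ.2 0, B ⇓ λ.0

Working:
Term A:
  start: (λ.λ.λ.2 1) (λ.λ.1 0)
  →1  λ.λ.(λ.λ.1 0) 1
  →2  λ.λ.λ.2 0

Term B:
  start: (λ.0) ((λ.λ.0) (λ.0))
  →1  (λ.λ.0) (λ.0)
  →2  λ.0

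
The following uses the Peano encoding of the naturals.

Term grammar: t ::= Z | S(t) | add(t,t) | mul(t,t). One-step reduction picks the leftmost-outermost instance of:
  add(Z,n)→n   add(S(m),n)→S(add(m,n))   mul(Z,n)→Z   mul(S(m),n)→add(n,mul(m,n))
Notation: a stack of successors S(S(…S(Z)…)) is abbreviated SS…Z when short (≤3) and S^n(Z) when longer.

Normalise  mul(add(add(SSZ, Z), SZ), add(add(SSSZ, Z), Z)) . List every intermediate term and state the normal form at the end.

  start: mul(add(add(SSZ, Z), SZ), add(add(SSSZ, Z), Z))
  [1] mul(add(S(add(SZ, Z)), SZ), add(add(SSSZ, Z), Z))
  [2] mul(S(add(add(SZ, Z), SZ)), add(add(SSSZ, Z), Z))
  [3] add(add(add(SSSZ, Z), Z), mul(add(add(SZ, Z), SZ), add(add(SSSZ, Z), Z)))
  [4] add(add(S(add(SSZ, Z)), Z), mul(add(add(SZ, Z), SZ), add(add(SSSZ, Z), Z)))
  [5] add(S(add(add(SSZ, Z), Z)), mul(add(add(SZ, Z), SZ), add(add(SSSZ, Z), Z)))
  [6] S(add(add(add(SSZ, Z), Z), mul(add(add(SZ, Z), SZ), add(add(SSSZ, Z), Z))))
  [7] S(add(add(S(add(SZ, Z)), Z), mul(add(add(SZ, Z), SZ), add(add(SSSZ, Z), Z))))
  [8] S(add(S(add(add(SZ, Z), Z)), mul(add(add(SZ, Z), SZ), add(add(SSSZ, Z), Z))))
  [9] S(S(add(add(add(SZ, Z), Z), mul(add(add(SZ, Z), SZ), add(add(SSSZ, Z), Z)))))
  [10] S(S(add(add(S(add(Z, Z)), Z), mul(add(add(SZ, Z), SZ), add(add(SSSZ, Z), Z)))))
  [11] S(S(add(S(add(add(Z, Z), Z)), mul(add(add(SZ, Z), SZ), add(add(SSSZ, Z), Z)))))
  [12] S(S(S(add(add(add(Z, Z), Z), mul(add(add(SZ, Z), SZ), add(add(SSSZ, Z), Z))))))
  [13] S(S(S(add(add(Z, Z), mul(add(add(SZ, Z), SZ), add(add(SSSZ, Z), Z))))))
  [14] S(S(S(add(Z, mul(add(add(SZ, Z), SZ), add(add(SSSZ, Z), Z))))))
  [15] S(S(S(mul(add(add(SZ, Z), SZ), add(add(SSSZ, Z), Z)))))
  [16] S(S(S(mul(add(S(add(Z, Z)), SZ), add(add(SSSZ, Z), Z)))))
  [17] S(S(S(mul(S(add(add(Z, Z), SZ)), add(add(SSSZ, Z), Z)))))
  [18] S(S(S(add(add(add(SSSZ, Z), Z), mul(add(add(Z, Z), SZ), add(add(SSSZ, Z), Z))))))
  [19] S(S(S(add(add(S(add(SSZ, Z)), Z), mul(add(add(Z, Z), SZ), add(add(SSSZ, Z), Z))))))
  [20] S(S(S(add(S(add(add(SSZ, Z), Z)), mul(add(add(Z, Z), SZ), add(add(SSSZ, Z), Z))))))
  [21] S(S(S(S(add(add(add(SSZ, Z), Z), mul(add(add(Z, Z), SZ), add(add(SSSZ, Z), Z)))))))
  [22] S(S(S(S(add(add(S(add(SZ, Z)), Z), mul(add(add(Z, Z), SZ), add(add(SSSZ, Z), Z)))))))
  [23] S(S(S(S(add(S(add(add(SZ, Z), Z)), mul(add(add(Z, Z), SZ), add(add(SSSZ, Z), Z)))))))
  [24] S(S(S(S(S(add(add(add(SZ, Z), Z), mul(add(add(Z, Z), SZ), add(add(SSSZ, Z), Z))))))))
  [25] S(S(S(S(S(add(add(S(add(Z, Z)), Z), mul(add(add(Z, Z), SZ), add(add(SSSZ, Z), Z))))))))
  [26] S(S(S(S(S(add(S(add(add(Z, Z), Z)), mul(add(add(Z, Z), SZ), add(add(SSSZ, Z), Z))))))))
  [27] S(S(S(S(S(S(add(add(add(Z, Z), Z), mul(add(add(Z, Z), SZ), add(add(SSSZ, Z), Z)))))))))
  [28] S(S(S(S(S(S(add(add(Z, Z), mul(add(add(Z, Z), SZ), add(add(SSSZ, Z), Z)))))))))
  [29] S(S(S(S(S(S(add(Z, mul(add(add(Z, Z), SZ), add(add(SSSZ, Z), Z)))))))))
  [30] S(S(S(S(S(S(mul(add(add(Z, Z), SZ), add(add(SSSZ, Z), Z))))))))
  [31] S(S(S(S(S(S(mul(add(Z, SZ), add(add(SSSZ, Z), Z))))))))
  [32] S(S(S(S(S(S(mul(SZ, add(add(SSSZ, Z), Z))))))))
  [33] S(S(S(S(S(S(add(add(add(SSSZ, Z), Z), mul(Z, add(add(SSSZ, Z), Z)))))))))
  [34] S(S(S(S(S(S(add(add(S(add(SSZ, Z)), Z), mul(Z, add(add(SSSZ, Z), Z)))))))))
  [35] S(S(S(S(S(S(add(S(add(add(SSZ, Z), Z)), mul(Z, add(add(SSSZ, Z), Z)))))))))
  [36] S(S(S(S(S(S(S(add(add(add(SSZ, Z), Z), mul(Z, add(add(SSSZ, Z), Z))))))))))
  [37] S(S(S(S(S(S(S(add(add(S(add(SZ, Z)), Z), mul(Z, add(add(SSSZ, Z), Z))))))))))
  [38] S(S(S(S(S(S(S(add(S(add(add(SZ, Z), Z)), mul(Z, add(add(SSSZ, Z), Z))))))))))
  [39] S(S(S(S(S(S(S(S(add(add(add(SZ, Z), Z), mul(Z, add(add(SSSZ, Z), Z)))))))))))
  [40] S(S(S(S(S(S(S(S(add(add(S(add(Z, Z)), Z), mul(Z, add(add(SSSZ, Z), Z)))))))))))
  [41] S(S(S(S(S(S(S(S(add(S(add(add(Z, Z), Z)), mul(Z, add(add(SSSZ, Z), Z)))))))))))
  [42] S(S(S(S(S(S(S(S(S(add(add(add(Z, Z), Z), mul(Z, add(add(SSSZ, Z), Z))))))))))))
  [43] S(S(S(S(S(S(S(S(S(add(add(Z, Z), mul(Z, add(add(SSSZ, Z), Z))))))))))))
  [44] S(S(S(S(S(S(S(S(S(add(Z, mul(Z, add(add(SSSZ, Z), Z))))))))))))
  [45] S(S(S(S(S(S(S(S(S(mul(Z, add(add(SSSZ, Z), Z)))))))))))
  [46] S^9(Z)

Answer: normal form = S^9(Z)  (in 46 steps)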